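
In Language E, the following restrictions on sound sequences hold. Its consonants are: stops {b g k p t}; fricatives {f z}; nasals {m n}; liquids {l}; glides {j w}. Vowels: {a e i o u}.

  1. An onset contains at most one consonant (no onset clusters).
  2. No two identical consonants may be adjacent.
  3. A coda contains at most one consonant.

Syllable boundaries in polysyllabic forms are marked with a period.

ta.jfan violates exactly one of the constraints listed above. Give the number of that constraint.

ta.jfan: syllable 2 onset /jf/ has 2 consonants (> 1).
This is a violation of constraint 1: "An onset contains at most one consonant (no onset clusters)."
The remaining constraints (2, 3) are satisfied.

1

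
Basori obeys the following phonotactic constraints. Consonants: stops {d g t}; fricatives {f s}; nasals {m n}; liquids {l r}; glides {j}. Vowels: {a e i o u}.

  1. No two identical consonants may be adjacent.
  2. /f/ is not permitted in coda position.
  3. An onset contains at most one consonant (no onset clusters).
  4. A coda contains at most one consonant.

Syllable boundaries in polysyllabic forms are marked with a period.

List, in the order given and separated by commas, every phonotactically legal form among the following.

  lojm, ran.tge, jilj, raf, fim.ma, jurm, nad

nad

lojm — violates constraint 4: syllable 1 coda /jm/ has 2 consonants (> 1) → phonotactically illegal
ran.tge — violates constraint 3: syllable 2 onset /tg/ has 2 consonants (> 1) → phonotactically illegal
jilj — violates constraint 4: syllable 1 coda /lj/ has 2 consonants (> 1) → phonotactically illegal
raf — violates constraint 2: syllable 1 coda contains /f/ → phonotactically illegal
fim.ma — violates constraint 1: adjacent identical consonants /mm/ → phonotactically illegal
jurm — violates constraint 4: syllable 1 coda /rm/ has 2 consonants (> 1) → phonotactically illegal
nad — σ1 onset /n/, coda /d/ ok → phonotactically legal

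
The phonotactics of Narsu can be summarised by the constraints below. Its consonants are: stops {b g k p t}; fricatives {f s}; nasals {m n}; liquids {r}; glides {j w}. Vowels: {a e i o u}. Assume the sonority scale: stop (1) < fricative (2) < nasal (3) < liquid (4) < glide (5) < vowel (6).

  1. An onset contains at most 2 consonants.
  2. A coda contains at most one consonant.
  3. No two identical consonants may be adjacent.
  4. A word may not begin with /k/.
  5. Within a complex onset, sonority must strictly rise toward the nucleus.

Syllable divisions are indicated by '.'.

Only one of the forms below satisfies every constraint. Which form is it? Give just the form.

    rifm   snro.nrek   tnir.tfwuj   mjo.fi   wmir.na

rifm — violates constraint 2: syllable 1 coda /fm/ has 2 consonants (> 1) → not permitted
snro.nrek — violates constraint 1: syllable 1 onset /snr/ has 3 consonants (> 2) → not permitted
tnir.tfwuj — violates constraint 1: syllable 2 onset /tfw/ has 3 consonants (> 2) → not permitted
mjo.fi — σ1 onset /mj/ (3→5 rises), coda /∅/ ok; σ2 onset /f/, coda /∅/ ok → permitted
wmir.na — violates constraint 5: syllable 1 onset /wm/: /w/ (glide, 5) → /m/ (nasal, 3) does not rise → not permitted

mjo.fi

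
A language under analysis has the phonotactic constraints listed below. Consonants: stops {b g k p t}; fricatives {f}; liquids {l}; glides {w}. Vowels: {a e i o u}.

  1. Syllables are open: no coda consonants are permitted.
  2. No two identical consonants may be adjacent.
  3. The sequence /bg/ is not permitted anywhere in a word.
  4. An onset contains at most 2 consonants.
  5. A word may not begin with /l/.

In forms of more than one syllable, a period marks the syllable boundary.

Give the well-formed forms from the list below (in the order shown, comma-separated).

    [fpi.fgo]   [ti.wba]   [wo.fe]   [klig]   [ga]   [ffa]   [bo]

[fpi.fgo], [ti.wba], [wo.fe], [ga], [bo]

[fpi.fgo] — σ1 onset /fp/ (2C), coda /∅/ ok; σ2 onset /fg/ (2C), coda /∅/ ok → well-formed
[ti.wba] — σ1 onset /t/, coda /∅/ ok; σ2 onset /wb/ (2C), coda /∅/ ok → well-formed
[wo.fe] — σ1 onset /w/, coda /∅/ ok; σ2 onset /f/, coda /∅/ ok → well-formed
[klig] — violates constraint 1: syllable 1 coda /g/ has 1 consonant (> 0) → ill-formed
[ga] — σ1 onset /g/, coda /∅/ ok → well-formed
[ffa] — violates constraint 2: adjacent identical consonants /ff/ → ill-formed
[bo] — σ1 onset /b/, coda /∅/ ok → well-formed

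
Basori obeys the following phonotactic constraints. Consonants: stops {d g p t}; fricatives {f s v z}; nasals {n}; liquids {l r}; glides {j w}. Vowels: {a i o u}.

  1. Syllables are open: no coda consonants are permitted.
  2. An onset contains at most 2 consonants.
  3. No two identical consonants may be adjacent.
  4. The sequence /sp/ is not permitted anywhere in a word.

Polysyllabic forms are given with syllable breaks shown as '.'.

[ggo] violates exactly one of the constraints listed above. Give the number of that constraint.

3

[ggo]: adjacent identical consonants /gg/.
This is a violation of constraint 3: "No two identical consonants may be adjacent."
The remaining constraints (1, 2, 4) are satisfied.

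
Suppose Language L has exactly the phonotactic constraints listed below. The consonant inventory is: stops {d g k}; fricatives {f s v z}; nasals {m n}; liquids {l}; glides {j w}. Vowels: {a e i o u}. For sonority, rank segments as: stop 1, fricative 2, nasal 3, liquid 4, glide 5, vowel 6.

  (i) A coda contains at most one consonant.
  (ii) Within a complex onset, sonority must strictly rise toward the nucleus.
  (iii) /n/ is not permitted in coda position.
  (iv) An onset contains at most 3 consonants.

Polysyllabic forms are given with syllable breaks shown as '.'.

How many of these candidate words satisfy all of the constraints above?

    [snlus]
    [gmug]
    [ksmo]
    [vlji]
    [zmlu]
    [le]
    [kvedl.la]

[snlus] — σ1 onset /snl/ (2→3→4 rises), coda /s/ ok → phonotactically legal
[gmug] — σ1 onset /gm/ (1→3 rises), coda /g/ ok → phonotactically legal
[ksmo] — σ1 onset /ksm/ (1→2→3 rises), coda /∅/ ok → phonotactically legal
[vlji] — σ1 onset /vlj/ (2→4→5 rises), coda /∅/ ok → phonotactically legal
[zmlu] — σ1 onset /zml/ (2→3→4 rises), coda /∅/ ok → phonotactically legal
[le] — σ1 onset /l/, coda /∅/ ok → phonotactically legal
[kvedl.la] — violates constraint (i): syllable 1 coda /dl/ has 2 consonants (> 1) → phonotactically illegal
Phonotactically legal: [snlus], [gmug], [ksmo], [vlji], [zmlu], [le] → 6.

6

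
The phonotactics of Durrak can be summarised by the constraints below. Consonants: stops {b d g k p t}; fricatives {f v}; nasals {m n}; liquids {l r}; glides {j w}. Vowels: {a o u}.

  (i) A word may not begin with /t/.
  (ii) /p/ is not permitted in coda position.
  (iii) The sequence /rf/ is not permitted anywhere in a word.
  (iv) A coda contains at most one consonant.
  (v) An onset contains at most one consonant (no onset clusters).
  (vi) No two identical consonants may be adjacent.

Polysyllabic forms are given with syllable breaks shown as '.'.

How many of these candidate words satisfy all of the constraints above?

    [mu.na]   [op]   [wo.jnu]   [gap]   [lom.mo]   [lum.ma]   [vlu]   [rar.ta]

[mu.na] — σ1 onset /m/, coda /∅/ ok; σ2 onset /n/, coda /∅/ ok → well-formed
[op] — violates constraint (ii): syllable 1 coda contains /p/ → ill-formed
[wo.jnu] — violates constraint (v): syllable 2 onset /jn/ has 2 consonants (> 1) → ill-formed
[gap] — violates constraint (ii): syllable 1 coda contains /p/ → ill-formed
[lom.mo] — violates constraint (vi): adjacent identical consonants /mm/ → ill-formed
[lum.ma] — violates constraint (vi): adjacent identical consonants /mm/ → ill-formed
[vlu] — violates constraint (v): syllable 1 onset /vl/ has 2 consonants (> 1) → ill-formed
[rar.ta] — σ1 onset /r/, coda /r/ ok; σ2 onset /t/, coda /∅/ ok → well-formed
Well-formed: [mu.na], [rar.ta] → 2.

2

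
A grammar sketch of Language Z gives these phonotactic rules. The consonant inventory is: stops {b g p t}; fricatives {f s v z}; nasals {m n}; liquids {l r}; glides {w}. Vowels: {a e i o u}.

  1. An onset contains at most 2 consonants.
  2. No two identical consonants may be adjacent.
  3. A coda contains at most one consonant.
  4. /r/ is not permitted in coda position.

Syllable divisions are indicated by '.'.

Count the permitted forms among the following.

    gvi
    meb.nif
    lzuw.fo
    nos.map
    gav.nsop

5

gvi — σ1 onset /gv/ (2C), coda /∅/ ok → permitted
meb.nif — σ1 onset /m/, coda /b/ ok; σ2 onset /n/, coda /f/ ok → permitted
lzuw.fo — σ1 onset /lz/ (2C), coda /w/ ok; σ2 onset /f/, coda /∅/ ok → permitted
nos.map — σ1 onset /n/, coda /s/ ok; σ2 onset /m/, coda /p/ ok → permitted
gav.nsop — σ1 onset /g/, coda /v/ ok; σ2 onset /ns/ (2C), coda /p/ ok → permitted
Permitted: gvi, meb.nif, lzuw.fo, nos.map, gav.nsop → 5.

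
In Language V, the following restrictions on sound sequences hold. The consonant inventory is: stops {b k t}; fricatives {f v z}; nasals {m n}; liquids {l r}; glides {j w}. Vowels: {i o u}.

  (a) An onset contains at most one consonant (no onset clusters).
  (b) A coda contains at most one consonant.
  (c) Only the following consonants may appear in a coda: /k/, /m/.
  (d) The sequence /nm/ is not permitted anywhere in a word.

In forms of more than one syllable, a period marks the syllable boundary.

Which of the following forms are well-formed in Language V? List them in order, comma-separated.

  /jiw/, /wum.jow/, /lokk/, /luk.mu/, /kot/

/jiw/ — violates constraint (c): syllable 1 coda contains /w/, which is not a licensed coda consonant → ill-formed
/wum.jow/ — violates constraint (c): syllable 2 coda contains /w/, which is not a licensed coda consonant → ill-formed
/lokk/ — violates constraint (b): syllable 1 coda /kk/ has 2 consonants (> 1) → ill-formed
/luk.mu/ — σ1 onset /l/, coda /k/ ok; σ2 onset /m/, coda /∅/ ok → well-formed
/kot/ — violates constraint (c): syllable 1 coda contains /t/, which is not a licensed coda consonant → ill-formed

/luk.mu/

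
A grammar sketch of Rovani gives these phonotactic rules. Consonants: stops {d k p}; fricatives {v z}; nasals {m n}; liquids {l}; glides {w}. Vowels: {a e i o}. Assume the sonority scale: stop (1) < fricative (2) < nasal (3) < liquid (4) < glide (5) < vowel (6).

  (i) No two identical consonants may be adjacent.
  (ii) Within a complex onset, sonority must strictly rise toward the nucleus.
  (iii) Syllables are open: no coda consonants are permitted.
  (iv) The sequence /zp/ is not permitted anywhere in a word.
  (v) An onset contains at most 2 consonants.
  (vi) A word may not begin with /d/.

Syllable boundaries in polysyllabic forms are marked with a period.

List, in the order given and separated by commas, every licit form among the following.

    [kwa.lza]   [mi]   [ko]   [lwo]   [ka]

[mi], [ko], [lwo], [ka]

[kwa.lza] — violates constraint (ii): syllable 2 onset /lz/: /l/ (liquid, 4) → /z/ (fricative, 2) does not rise → illicit
[mi] — σ1 onset /m/, coda /∅/ ok → licit
[ko] — σ1 onset /k/, coda /∅/ ok → licit
[lwo] — σ1 onset /lw/ (4→5 rises), coda /∅/ ok → licit
[ka] — σ1 onset /k/, coda /∅/ ok → licit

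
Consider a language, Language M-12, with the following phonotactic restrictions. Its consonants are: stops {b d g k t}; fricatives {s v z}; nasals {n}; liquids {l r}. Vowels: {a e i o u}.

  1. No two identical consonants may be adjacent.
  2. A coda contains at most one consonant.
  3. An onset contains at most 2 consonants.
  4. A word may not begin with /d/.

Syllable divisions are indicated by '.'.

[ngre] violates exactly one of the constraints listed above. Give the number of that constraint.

[ngre]: syllable 1 onset /ngr/ has 3 consonants (> 2).
This is a violation of constraint 3: "An onset contains at most 2 consonants."
The remaining constraints (1, 2, 4) are satisfied.

3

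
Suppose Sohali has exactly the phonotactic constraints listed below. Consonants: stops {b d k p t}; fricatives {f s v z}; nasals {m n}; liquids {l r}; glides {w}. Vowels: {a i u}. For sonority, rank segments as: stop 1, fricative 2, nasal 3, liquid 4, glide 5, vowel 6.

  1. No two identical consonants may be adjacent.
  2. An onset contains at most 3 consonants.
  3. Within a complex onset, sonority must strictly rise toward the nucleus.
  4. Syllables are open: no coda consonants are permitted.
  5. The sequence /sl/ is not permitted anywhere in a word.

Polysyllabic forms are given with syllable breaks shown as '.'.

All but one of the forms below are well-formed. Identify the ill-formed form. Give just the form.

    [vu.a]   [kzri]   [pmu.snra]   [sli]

[vu.a] — σ1 onset /v/, coda /∅/ ok; σ2 onset /∅/, coda /∅/ ok → well-formed
[kzri] — σ1 onset /kzr/ (1→2→4 rises), coda /∅/ ok → well-formed
[pmu.snra] — σ1 onset /pm/ (1→3 rises), coda /∅/ ok; σ2 onset /snr/ (2→3→4 rises), coda /∅/ ok → well-formed
[sli] — violates constraint 5: contains banned sequence /sl/ → ill-formed

[sli]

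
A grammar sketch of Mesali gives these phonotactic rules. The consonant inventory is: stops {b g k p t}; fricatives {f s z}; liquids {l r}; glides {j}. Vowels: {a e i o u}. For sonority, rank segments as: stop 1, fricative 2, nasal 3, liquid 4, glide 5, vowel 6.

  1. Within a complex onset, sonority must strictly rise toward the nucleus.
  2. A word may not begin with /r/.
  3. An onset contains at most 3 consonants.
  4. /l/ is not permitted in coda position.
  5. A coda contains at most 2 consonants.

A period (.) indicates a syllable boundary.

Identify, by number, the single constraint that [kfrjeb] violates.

[kfrjeb]: syllable 1 onset /kfrj/ has 4 consonants (> 3).
This is a violation of constraint 3: "An onset contains at most 3 consonants."
The remaining constraints (1, 2, 4, 5) are satisfied.

3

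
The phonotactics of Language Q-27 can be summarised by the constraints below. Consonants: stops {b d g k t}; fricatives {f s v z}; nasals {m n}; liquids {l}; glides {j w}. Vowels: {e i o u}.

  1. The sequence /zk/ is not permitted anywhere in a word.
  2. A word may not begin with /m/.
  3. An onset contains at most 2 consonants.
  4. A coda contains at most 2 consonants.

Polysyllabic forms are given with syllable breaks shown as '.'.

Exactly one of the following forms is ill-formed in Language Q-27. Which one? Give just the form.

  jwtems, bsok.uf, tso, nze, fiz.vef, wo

jwtems — violates constraint 3: syllable 1 onset /jwt/ has 3 consonants (> 2) → ill-formed
bsok.uf — σ1 onset /bs/ (2C), coda /k/ ok; σ2 onset /∅/, coda /f/ ok → well-formed
tso — σ1 onset /ts/ (2C), coda /∅/ ok → well-formed
nze — σ1 onset /nz/ (2C), coda /∅/ ok → well-formed
fiz.vef — σ1 onset /f/, coda /z/ ok; σ2 onset /v/, coda /f/ ok → well-formed
wo — σ1 onset /w/, coda /∅/ ok → well-formed

jwtems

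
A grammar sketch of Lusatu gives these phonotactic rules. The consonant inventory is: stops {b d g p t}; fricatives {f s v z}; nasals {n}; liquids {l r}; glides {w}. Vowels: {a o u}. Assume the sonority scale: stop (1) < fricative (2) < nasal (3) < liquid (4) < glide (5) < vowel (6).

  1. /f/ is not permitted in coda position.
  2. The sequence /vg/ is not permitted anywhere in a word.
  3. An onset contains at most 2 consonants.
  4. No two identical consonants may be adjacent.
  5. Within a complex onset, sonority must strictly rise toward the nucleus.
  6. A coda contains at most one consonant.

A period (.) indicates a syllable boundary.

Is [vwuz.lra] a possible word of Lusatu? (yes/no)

[vwuz.lra] — violates constraint 5: syllable 2 onset /lr/: /l/ (liquid, 4) → /r/ (liquid, 4) does not rise → ill-formed

no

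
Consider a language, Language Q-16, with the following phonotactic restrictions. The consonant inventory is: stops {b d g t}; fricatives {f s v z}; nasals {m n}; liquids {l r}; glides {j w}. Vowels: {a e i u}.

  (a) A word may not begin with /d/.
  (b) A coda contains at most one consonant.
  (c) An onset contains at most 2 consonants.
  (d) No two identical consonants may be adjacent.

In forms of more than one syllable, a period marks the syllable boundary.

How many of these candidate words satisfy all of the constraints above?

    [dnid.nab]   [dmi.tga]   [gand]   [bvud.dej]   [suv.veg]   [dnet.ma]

[dnid.nab] — violates constraint (a): word begins with /d/ → illicit
[dmi.tga] — violates constraint (a): word begins with /d/ → illicit
[gand] — violates constraint (b): syllable 1 coda /nd/ has 2 consonants (> 1) → illicit
[bvud.dej] — violates constraint (d): adjacent identical consonants /dd/ → illicit
[suv.veg] — violates constraint (d): adjacent identical consonants /vv/ → illicit
[dnet.ma] — violates constraint (a): word begins with /d/ → illicit
No form is licit → 0.

0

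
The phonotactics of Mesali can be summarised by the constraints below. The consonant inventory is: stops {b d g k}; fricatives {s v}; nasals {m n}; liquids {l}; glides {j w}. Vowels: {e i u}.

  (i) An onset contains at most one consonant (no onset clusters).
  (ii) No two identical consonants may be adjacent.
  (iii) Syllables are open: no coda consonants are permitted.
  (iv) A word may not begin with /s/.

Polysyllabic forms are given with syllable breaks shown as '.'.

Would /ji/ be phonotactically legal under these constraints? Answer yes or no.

yes

/ji/ — σ1 onset /j/, coda /∅/ ok → phonotactically legal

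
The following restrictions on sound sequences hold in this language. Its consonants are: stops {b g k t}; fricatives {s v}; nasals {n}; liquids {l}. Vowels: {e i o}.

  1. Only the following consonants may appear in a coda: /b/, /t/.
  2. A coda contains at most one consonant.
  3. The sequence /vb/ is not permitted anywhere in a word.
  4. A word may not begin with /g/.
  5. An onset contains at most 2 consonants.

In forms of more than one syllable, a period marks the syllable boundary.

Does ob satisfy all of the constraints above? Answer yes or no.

yes

ob — σ1 onset /∅/, coda /b/ ok → licit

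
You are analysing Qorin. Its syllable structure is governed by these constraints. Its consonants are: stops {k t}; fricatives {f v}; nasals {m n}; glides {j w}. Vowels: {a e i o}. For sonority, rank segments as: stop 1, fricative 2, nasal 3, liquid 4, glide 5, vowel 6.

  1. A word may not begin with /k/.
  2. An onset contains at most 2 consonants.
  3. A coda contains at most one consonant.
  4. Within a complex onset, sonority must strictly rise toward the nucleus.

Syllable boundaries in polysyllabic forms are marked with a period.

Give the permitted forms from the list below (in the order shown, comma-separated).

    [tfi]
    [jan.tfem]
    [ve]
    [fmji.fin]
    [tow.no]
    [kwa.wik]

[tfi] — σ1 onset /tf/ (1→2 rises), coda /∅/ ok → permitted
[jan.tfem] — σ1 onset /j/, coda /n/ ok; σ2 onset /tf/ (1→2 rises), coda /m/ ok → permitted
[ve] — σ1 onset /v/, coda /∅/ ok → permitted
[fmji.fin] — violates constraint 2: syllable 1 onset /fmj/ has 3 consonants (> 2) → not permitted
[tow.no] — σ1 onset /t/, coda /w/ ok; σ2 onset /n/, coda /∅/ ok → permitted
[kwa.wik] — violates constraint 1: word begins with /k/ → not permitted

[tfi], [jan.tfem], [ve], [tow.no]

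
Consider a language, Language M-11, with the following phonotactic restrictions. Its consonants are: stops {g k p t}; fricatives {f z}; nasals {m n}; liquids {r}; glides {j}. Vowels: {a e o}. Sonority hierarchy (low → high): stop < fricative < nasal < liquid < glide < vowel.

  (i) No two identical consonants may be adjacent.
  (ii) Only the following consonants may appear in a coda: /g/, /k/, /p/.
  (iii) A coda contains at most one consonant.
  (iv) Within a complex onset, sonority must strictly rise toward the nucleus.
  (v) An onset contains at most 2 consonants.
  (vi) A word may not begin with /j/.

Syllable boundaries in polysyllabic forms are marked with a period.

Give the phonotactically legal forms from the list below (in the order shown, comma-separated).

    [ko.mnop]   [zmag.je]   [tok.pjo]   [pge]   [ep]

[ko.mnop] — violates constraint (iv): syllable 2 onset /mn/: /m/ (nasal, 3) → /n/ (nasal, 3) does not rise → phonotactically illegal
[zmag.je] — σ1 onset /zm/ (2→3 rises), coda /g/ ok; σ2 onset /j/, coda /∅/ ok → phonotactically legal
[tok.pjo] — σ1 onset /t/, coda /k/ ok; σ2 onset /pj/ (1→5 rises), coda /∅/ ok → phonotactically legal
[pge] — violates constraint (iv): syllable 1 onset /pg/: /p/ (stop, 1) → /g/ (stop, 1) does not rise → phonotactically illegal
[ep] — σ1 onset /∅/, coda /p/ ok → phonotactically legal

[zmag.je], [tok.pjo], [ep]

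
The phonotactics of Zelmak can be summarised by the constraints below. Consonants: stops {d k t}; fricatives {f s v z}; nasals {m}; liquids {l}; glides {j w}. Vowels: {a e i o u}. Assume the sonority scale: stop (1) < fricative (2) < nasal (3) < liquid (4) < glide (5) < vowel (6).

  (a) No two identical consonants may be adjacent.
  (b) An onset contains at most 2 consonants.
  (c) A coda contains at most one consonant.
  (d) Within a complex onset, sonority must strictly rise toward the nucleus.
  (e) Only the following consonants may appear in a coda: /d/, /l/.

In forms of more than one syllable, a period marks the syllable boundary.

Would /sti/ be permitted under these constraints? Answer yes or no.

/sti/ — violates constraint (d): syllable 1 onset /st/: /s/ (fricative, 2) → /t/ (stop, 1) does not rise → not permitted

no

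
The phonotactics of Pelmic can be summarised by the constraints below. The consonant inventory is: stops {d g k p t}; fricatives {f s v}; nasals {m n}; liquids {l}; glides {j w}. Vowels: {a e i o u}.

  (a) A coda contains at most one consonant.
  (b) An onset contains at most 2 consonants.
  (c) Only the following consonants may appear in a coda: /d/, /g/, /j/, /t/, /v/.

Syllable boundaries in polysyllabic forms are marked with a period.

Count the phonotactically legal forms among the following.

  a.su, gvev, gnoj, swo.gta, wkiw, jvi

5

a.su — σ1 onset /∅/, coda /∅/ ok; σ2 onset /s/, coda /∅/ ok → phonotactically legal
gvev — σ1 onset /gv/ (2C), coda /v/ ok → phonotactically legal
gnoj — σ1 onset /gn/ (2C), coda /j/ ok → phonotactically legal
swo.gta — σ1 onset /sw/ (2C), coda /∅/ ok; σ2 onset /gt/ (2C), coda /∅/ ok → phonotactically legal
wkiw — violates constraint (c): syllable 1 coda contains /w/, which is not a licensed coda consonant → phonotactically illegal
jvi — σ1 onset /jv/ (2C), coda /∅/ ok → phonotactically legal
Phonotactically legal: a.su, gvev, gnoj, swo.gta, jvi → 5.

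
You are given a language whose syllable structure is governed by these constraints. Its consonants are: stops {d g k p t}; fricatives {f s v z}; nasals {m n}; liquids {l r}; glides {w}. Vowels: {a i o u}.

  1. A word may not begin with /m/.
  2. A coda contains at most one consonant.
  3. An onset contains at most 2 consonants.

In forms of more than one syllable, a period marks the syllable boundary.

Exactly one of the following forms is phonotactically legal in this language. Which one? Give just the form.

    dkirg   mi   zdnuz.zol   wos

wos

dkirg — violates constraint 2: syllable 1 coda /rg/ has 2 consonants (> 1) → phonotactically illegal
mi — violates constraint 1: word begins with /m/ → phonotactically illegal
zdnuz.zol — violates constraint 3: syllable 1 onset /zdn/ has 3 consonants (> 2) → phonotactically illegal
wos — σ1 onset /w/, coda /s/ ok → phonotactically legal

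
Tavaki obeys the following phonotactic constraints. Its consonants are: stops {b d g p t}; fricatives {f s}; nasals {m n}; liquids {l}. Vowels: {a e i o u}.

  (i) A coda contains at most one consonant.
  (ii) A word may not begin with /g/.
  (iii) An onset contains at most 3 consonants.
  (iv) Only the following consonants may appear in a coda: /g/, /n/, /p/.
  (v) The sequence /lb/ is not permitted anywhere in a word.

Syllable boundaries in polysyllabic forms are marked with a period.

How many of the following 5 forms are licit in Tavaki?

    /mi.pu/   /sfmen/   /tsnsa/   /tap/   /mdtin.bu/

/mi.pu/ — σ1 onset /m/, coda /∅/ ok; σ2 onset /p/, coda /∅/ ok → licit
/sfmen/ — σ1 onset /sfm/ (3C), coda /n/ ok → licit
/tsnsa/ — violates constraint (iii): syllable 1 onset /tsns/ has 4 consonants (> 3) → illicit
/tap/ — σ1 onset /t/, coda /p/ ok → licit
/mdtin.bu/ — σ1 onset /mdt/ (3C), coda /n/ ok; σ2 onset /b/, coda /∅/ ok → licit
Licit: /mi.pu/, /sfmen/, /tap/, /mdtin.bu/ → 4.

4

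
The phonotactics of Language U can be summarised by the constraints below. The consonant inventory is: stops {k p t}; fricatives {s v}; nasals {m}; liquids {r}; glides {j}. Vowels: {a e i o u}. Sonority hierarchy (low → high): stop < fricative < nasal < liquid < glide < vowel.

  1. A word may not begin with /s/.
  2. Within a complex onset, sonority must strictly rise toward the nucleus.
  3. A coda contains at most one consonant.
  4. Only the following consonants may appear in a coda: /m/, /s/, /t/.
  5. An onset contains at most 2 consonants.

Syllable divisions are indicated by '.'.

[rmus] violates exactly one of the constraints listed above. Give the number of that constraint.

2

[rmus]: syllable 1 onset /rm/: /r/ (liquid, 4) → /m/ (nasal, 3) does not rise.
This is a violation of constraint 2: "Within a complex onset, sonority must strictly rise toward the nucleus."
The remaining constraints (1, 3, 4, 5) are satisfied.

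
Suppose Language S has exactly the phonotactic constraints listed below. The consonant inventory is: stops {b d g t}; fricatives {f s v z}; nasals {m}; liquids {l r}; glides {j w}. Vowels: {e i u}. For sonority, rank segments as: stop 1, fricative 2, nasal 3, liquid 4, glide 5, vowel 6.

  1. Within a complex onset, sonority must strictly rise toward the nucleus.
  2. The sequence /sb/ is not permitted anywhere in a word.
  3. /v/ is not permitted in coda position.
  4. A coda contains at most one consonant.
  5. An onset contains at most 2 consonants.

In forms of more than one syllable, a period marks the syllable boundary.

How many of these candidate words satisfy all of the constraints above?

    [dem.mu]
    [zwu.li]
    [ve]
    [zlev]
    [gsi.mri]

4

[dem.mu] — σ1 onset /d/, coda /m/ ok; σ2 onset /m/, coda /∅/ ok → well-formed
[zwu.li] — σ1 onset /zw/ (2→5 rises), coda /∅/ ok; σ2 onset /l/, coda /∅/ ok → well-formed
[ve] — σ1 onset /v/, coda /∅/ ok → well-formed
[zlev] — violates constraint 3: syllable 1 coda contains /v/ → ill-formed
[gsi.mri] — σ1 onset /gs/ (1→2 rises), coda /∅/ ok; σ2 onset /mr/ (3→4 rises), coda /∅/ ok → well-formed
Well-formed: [dem.mu], [zwu.li], [ve], [gsi.mri] → 4.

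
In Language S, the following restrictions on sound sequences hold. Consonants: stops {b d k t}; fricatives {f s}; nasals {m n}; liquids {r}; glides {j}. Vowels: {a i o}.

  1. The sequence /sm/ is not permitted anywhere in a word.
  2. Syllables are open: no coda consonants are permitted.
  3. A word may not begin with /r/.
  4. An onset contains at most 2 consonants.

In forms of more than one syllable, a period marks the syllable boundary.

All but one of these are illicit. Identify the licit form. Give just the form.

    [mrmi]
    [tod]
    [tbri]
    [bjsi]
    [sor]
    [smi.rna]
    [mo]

[mo]

[mrmi] — violates constraint 4: syllable 1 onset /mrm/ has 3 consonants (> 2) → illicit
[tod] — violates constraint 2: syllable 1 coda /d/ has 1 consonant (> 0) → illicit
[tbri] — violates constraint 4: syllable 1 onset /tbr/ has 3 consonants (> 2) → illicit
[bjsi] — violates constraint 4: syllable 1 onset /bjs/ has 3 consonants (> 2) → illicit
[sor] — violates constraint 2: syllable 1 coda /r/ has 1 consonant (> 0) → illicit
[smi.rna] — violates constraint 1: contains banned sequence /sm/ → illicit
[mo] — σ1 onset /m/, coda /∅/ ok → licit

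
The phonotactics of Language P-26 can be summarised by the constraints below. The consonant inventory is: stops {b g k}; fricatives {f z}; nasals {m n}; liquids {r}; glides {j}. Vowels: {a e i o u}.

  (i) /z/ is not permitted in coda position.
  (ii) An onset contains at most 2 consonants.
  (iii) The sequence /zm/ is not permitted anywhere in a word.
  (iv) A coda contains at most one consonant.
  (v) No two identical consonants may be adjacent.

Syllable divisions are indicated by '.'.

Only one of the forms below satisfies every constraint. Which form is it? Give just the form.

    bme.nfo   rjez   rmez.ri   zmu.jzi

bme.nfo — σ1 onset /bm/ (2C), coda /∅/ ok; σ2 onset /nf/ (2C), coda /∅/ ok → well-formed
rjez — violates constraint (i): syllable 1 coda contains /z/ → ill-formed
rmez.ri — violates constraint (i): syllable 1 coda contains /z/ → ill-formed
zmu.jzi — violates constraint (iii): contains banned sequence /zm/ → ill-formed

bme.nfo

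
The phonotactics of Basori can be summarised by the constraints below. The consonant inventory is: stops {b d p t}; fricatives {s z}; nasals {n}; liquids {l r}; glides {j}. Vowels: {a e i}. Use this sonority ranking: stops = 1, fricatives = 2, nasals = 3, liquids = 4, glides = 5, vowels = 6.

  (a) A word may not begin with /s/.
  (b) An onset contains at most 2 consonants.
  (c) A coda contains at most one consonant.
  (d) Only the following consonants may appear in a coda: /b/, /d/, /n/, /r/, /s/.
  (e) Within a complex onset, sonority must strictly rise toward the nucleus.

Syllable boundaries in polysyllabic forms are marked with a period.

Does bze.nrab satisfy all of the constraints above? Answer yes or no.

yes

bze.nrab — σ1 onset /bz/ (1→2 rises), coda /∅/ ok; σ2 onset /nr/ (3→4 rises), coda /b/ ok → permitted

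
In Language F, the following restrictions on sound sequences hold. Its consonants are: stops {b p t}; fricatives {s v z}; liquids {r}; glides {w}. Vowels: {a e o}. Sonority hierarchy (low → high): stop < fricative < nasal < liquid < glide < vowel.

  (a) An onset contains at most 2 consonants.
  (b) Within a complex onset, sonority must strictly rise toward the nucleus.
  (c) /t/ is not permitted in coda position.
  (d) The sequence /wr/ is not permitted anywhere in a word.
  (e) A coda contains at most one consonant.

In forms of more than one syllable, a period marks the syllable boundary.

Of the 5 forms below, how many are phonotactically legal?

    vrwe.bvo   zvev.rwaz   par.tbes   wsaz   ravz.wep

vrwe.bvo — violates constraint (a): syllable 1 onset /vrw/ has 3 consonants (> 2) → phonotactically illegal
zvev.rwaz — violates constraint (b): syllable 1 onset /zv/: /z/ (fricative, 2) → /v/ (fricative, 2) does not rise → phonotactically illegal
par.tbes — violates constraint (b): syllable 2 onset /tb/: /t/ (stop, 1) → /b/ (stop, 1) does not rise → phonotactically illegal
wsaz — violates constraint (b): syllable 1 onset /ws/: /w/ (glide, 5) → /s/ (fricative, 2) does not rise → phonotactically illegal
ravz.wep — violates constraint (e): syllable 1 coda /vz/ has 2 consonants (> 1) → phonotactically illegal
No form is phonotactically legal → 0.

0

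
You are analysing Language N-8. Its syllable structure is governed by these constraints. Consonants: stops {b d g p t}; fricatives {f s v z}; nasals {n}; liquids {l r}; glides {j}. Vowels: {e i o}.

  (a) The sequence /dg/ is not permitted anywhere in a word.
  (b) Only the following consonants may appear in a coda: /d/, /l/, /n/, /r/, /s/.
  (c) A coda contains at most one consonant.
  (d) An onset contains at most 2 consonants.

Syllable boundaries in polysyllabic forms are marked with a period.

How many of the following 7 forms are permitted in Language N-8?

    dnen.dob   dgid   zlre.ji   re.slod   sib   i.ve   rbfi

2

dnen.dob — violates constraint (b): syllable 2 coda contains /b/, which is not a licensed coda consonant → not permitted
dgid — violates constraint (a): contains banned sequence /dg/ → not permitted
zlre.ji — violates constraint (d): syllable 1 onset /zlr/ has 3 consonants (> 2) → not permitted
re.slod — σ1 onset /r/, coda /∅/ ok; σ2 onset /sl/ (2C), coda /d/ ok → permitted
sib — violates constraint (b): syllable 1 coda contains /b/, which is not a licensed coda consonant → not permitted
i.ve — σ1 onset /∅/, coda /∅/ ok; σ2 onset /v/, coda /∅/ ok → permitted
rbfi — violates constraint (d): syllable 1 onset /rbf/ has 3 consonants (> 2) → not permitted
Permitted: re.slod, i.ve → 2.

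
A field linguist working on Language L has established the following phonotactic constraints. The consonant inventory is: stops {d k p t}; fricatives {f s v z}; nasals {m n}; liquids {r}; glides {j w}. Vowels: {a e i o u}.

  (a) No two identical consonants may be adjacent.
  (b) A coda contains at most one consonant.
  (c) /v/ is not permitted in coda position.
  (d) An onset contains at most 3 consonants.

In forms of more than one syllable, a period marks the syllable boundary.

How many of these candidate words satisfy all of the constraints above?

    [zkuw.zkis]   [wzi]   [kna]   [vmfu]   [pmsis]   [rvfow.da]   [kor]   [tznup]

8

[zkuw.zkis] — σ1 onset /zk/ (2C), coda /w/ ok; σ2 onset /zk/ (2C), coda /s/ ok → permitted
[wzi] — σ1 onset /wz/ (2C), coda /∅/ ok → permitted
[kna] — σ1 onset /kn/ (2C), coda /∅/ ok → permitted
[vmfu] — σ1 onset /vmf/ (3C), coda /∅/ ok → permitted
[pmsis] — σ1 onset /pms/ (3C), coda /s/ ok → permitted
[rvfow.da] — σ1 onset /rvf/ (3C), coda /w/ ok; σ2 onset /d/, coda /∅/ ok → permitted
[kor] — σ1 onset /k/, coda /r/ ok → permitted
[tznup] — σ1 onset /tzn/ (3C), coda /p/ ok → permitted
Permitted: [zkuw.zkis], [wzi], [kna], [vmfu], [pmsis], [rvfow.da], [kor], [tznup] → 8.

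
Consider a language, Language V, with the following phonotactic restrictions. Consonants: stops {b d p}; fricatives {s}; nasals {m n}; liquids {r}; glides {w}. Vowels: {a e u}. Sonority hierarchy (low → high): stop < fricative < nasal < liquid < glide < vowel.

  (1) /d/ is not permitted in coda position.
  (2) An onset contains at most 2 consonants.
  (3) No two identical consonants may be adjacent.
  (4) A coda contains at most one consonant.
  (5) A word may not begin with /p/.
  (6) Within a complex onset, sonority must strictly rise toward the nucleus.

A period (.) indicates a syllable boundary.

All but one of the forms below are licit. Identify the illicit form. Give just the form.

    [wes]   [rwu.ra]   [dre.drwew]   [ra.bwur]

[dre.drwew]

[wes] — σ1 onset /w/, coda /s/ ok → licit
[rwu.ra] — σ1 onset /rw/ (4→5 rises), coda /∅/ ok; σ2 onset /r/, coda /∅/ ok → licit
[dre.drwew] — violates constraint 2: syllable 2 onset /drw/ has 3 consonants (> 2) → illicit
[ra.bwur] — σ1 onset /r/, coda /∅/ ok; σ2 onset /bw/ (1→5 rises), coda /r/ ok → licit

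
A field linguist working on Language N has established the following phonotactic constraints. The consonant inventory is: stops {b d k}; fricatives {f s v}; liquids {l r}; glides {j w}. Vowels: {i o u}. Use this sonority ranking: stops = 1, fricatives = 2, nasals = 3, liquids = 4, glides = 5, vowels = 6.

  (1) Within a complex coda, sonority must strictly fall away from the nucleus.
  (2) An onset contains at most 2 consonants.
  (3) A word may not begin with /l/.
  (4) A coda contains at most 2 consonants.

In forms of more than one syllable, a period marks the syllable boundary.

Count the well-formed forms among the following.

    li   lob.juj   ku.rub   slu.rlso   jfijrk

li — violates constraint 3: word begins with /l/ → ill-formed
lob.juj — violates constraint 3: word begins with /l/ → ill-formed
ku.rub — σ1 onset /k/, coda /∅/ ok; σ2 onset /r/, coda /b/ ok → well-formed
slu.rlso — violates constraint 2: syllable 2 onset /rls/ has 3 consonants (> 2) → ill-formed
jfijrk — violates constraint 4: syllable 1 coda /jrk/ has 3 consonants (> 2) → ill-formed
Well-formed: ku.rub → 1.

1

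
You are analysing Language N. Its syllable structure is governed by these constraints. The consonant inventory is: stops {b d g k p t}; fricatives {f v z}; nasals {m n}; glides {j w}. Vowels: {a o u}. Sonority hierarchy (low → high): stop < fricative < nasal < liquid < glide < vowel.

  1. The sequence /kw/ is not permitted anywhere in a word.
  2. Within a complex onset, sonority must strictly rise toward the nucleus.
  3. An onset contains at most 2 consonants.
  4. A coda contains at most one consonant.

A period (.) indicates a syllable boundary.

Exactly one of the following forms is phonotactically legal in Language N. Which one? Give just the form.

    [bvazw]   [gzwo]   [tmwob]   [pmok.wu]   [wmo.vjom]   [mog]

[bvazw] — violates constraint 4: syllable 1 coda /zw/ has 2 consonants (> 1) → phonotactically illegal
[gzwo] — violates constraint 3: syllable 1 onset /gzw/ has 3 consonants (> 2) → phonotactically illegal
[tmwob] — violates constraint 3: syllable 1 onset /tmw/ has 3 consonants (> 2) → phonotactically illegal
[pmok.wu] — violates constraint 1: contains banned sequence /kw/ → phonotactically illegal
[wmo.vjom] — violates constraint 2: syllable 1 onset /wm/: /w/ (glide, 5) → /m/ (nasal, 3) does not rise → phonotactically illegal
[mog] — σ1 onset /m/, coda /g/ ok → phonotactically legal

[mog]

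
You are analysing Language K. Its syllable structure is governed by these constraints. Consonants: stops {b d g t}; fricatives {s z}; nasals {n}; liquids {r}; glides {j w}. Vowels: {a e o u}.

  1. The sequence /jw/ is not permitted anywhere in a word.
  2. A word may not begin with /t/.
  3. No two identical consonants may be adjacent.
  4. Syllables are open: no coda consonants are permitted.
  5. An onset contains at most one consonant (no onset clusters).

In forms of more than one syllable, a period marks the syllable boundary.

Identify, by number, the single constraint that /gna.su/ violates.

/gna.su/: syllable 1 onset /gn/ has 2 consonants (> 1).
This is a violation of constraint 5: "An onset contains at most one consonant (no onset clusters)."
The remaining constraints (1, 2, 3, 4) are satisfied.

5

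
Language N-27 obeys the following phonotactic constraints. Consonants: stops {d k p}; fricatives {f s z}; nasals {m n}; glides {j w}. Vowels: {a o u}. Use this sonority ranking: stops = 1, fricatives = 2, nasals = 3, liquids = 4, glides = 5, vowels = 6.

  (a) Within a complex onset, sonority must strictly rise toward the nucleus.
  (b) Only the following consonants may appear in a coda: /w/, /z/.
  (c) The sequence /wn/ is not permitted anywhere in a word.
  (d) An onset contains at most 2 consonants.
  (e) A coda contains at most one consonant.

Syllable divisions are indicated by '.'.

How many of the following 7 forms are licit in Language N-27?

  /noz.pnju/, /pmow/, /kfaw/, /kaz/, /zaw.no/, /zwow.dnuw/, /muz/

5

/noz.pnju/ — violates constraint (d): syllable 2 onset /pnj/ has 3 consonants (> 2) → illicit
/pmow/ — σ1 onset /pm/ (1→3 rises), coda /w/ ok → licit
/kfaw/ — σ1 onset /kf/ (1→2 rises), coda /w/ ok → licit
/kaz/ — σ1 onset /k/, coda /z/ ok → licit
/zaw.no/ — violates constraint (c): contains banned sequence /wn/ → illicit
/zwow.dnuw/ — σ1 onset /zw/ (2→5 rises), coda /w/ ok; σ2 onset /dn/ (1→3 rises), coda /w/ ok → licit
/muz/ — σ1 onset /m/, coda /z/ ok → licit
Licit: /pmow/, /kfaw/, /kaz/, /zwow.dnuw/, /muz/ → 5.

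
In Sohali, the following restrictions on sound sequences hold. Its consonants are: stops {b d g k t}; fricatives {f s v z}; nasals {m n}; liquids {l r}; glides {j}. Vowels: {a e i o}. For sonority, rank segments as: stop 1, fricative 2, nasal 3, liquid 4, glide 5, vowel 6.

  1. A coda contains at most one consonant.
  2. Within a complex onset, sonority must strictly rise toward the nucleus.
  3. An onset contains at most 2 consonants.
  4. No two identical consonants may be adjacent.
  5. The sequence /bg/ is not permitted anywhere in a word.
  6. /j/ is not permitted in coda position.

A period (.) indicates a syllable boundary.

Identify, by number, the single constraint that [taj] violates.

[taj]: syllable 1 coda contains /j/.
This is a violation of constraint 6: "/j/ is not permitted in coda position."
The remaining constraints (1, 2, 3, 4, 5) are satisfied.

6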